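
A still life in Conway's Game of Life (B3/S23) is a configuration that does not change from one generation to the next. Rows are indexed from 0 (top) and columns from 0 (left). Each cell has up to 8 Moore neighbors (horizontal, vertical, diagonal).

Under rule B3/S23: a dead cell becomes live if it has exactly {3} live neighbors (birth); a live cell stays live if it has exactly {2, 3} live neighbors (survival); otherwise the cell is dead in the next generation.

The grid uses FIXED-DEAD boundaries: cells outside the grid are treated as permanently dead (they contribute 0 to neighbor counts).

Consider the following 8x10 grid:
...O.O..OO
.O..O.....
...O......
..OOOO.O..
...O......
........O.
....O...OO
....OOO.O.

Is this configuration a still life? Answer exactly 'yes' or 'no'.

Compute generation 1 and compare to generation 0 (given above):
Generation 1:
....O.....
..OOO.....
.....O....
..O.......
..OO......
........OO
....O...OO
....OO.OOO
Cell (0,3) differs: gen0=1 vs gen1=0 -> NOT a still life.

Answer: no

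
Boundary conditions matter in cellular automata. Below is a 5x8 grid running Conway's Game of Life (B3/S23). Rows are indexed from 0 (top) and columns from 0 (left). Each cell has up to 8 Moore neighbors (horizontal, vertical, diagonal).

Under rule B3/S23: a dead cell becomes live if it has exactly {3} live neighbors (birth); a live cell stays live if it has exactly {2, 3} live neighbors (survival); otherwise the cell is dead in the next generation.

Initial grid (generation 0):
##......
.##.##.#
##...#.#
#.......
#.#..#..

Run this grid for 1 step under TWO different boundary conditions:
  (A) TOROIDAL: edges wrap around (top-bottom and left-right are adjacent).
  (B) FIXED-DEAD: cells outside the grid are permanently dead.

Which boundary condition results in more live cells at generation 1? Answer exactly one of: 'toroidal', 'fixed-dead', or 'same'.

Under TOROIDAL boundary, generation 1:
...#####
..#.##.#
..#.##.#
......#.
#......#
Population = 16

Under FIXED-DEAD boundary, generation 1:
###.....
..#.##..
#.#.##..
#.....#.
.#......
Population = 13

Comparison: toroidal=16, fixed-dead=13 -> toroidal

Answer: toroidal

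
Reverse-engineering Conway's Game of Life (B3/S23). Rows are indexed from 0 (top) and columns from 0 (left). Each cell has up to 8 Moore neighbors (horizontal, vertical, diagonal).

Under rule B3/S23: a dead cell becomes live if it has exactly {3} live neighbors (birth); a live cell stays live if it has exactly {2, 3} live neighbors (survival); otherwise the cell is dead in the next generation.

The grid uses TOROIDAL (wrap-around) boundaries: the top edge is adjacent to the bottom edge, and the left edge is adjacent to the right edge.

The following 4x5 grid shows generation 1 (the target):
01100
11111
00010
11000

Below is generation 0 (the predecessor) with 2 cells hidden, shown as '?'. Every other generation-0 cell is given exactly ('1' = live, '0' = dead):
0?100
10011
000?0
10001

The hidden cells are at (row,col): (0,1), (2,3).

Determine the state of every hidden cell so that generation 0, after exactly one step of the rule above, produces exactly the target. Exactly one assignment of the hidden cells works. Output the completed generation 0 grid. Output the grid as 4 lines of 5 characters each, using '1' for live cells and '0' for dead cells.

Answer: 01100
10011
00000
10001

Derivation:
Hidden generation-0 cells (in order): (0,1), (2,3).
A hidden cell only influences target cells in its own 3x3 neighborhood. Try each of the 2^2 = 4 assignments, step the completed generation 0 forward once under B3/S23, and compare with the target:
  (0,1)=0 (2,3)=0 -> step gives (0,2)='0' but target has '1' -> reject
  (0,1)=0 (2,3)=1 -> step gives (0,2)='0' but target has '1' -> reject
  (0,1)=1 (2,3)=0 -> step reproduces the target at every cell -> ACCEPT
  (0,1)=1 (2,3)=1 -> step gives (1,2)='0' but target has '1' -> reject
Unique solution: (0,1)=live, (2,3)=dead.
Check: live-neighbor counts of every cell in the completed generation 0:
53245
23322
42135
23221
Applying B3/S23 to generation 0 with these counts gives:
01100
11111
00010
11000
which matches the target exactly.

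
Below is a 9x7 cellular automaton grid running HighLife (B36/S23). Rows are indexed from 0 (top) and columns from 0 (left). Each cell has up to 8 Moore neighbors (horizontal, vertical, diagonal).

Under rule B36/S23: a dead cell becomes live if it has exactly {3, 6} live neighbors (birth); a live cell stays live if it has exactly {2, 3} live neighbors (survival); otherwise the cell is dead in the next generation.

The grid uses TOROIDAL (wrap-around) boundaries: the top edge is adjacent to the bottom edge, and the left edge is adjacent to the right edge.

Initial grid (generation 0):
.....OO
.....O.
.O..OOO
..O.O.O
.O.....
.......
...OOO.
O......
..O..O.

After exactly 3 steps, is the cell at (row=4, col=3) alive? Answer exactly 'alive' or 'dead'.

Simulating step by step:
Generation 0 (given above): 17 live cells
Generation 1: 19 live cells
....OOO
O......
O..OO.O
.OOOO.O
.......
....O..
....O..
...O.OO
.....O.
Generation 2: 18 live cells
....OOO
O..O...
....O.O
.OO.O.O
..O.OO.
.......
...OO..
.....OO
.......
Generation 3: 25 live cells
....OOO
O..O...
.OO.O.O
OOO.OOO
.OO.OO.
.....O.
....OO.
....OO.
....O..

Cell (4,3) at generation 3: 0 -> dead

Answer: dead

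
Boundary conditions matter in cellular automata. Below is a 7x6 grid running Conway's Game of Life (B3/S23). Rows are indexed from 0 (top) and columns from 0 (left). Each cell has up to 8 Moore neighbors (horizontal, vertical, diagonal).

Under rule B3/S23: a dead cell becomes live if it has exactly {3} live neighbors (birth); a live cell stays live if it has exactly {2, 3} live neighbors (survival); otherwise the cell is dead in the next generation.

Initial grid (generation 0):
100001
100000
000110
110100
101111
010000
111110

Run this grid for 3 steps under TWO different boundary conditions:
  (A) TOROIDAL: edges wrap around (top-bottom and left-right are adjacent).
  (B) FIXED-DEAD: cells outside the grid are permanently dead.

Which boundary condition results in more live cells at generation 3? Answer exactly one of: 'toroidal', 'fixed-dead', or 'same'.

Answer: fixed-dead

Derivation:
Under TOROIDAL boundary, generation 3:
011100
000000
000100
000000
100011
110000
001000
Population = 10

Under FIXED-DEAD boundary, generation 3:
000000
011011
001001
101000
110011
101000
010000
Population = 15

Comparison: toroidal=10, fixed-dead=15 -> fixed-dead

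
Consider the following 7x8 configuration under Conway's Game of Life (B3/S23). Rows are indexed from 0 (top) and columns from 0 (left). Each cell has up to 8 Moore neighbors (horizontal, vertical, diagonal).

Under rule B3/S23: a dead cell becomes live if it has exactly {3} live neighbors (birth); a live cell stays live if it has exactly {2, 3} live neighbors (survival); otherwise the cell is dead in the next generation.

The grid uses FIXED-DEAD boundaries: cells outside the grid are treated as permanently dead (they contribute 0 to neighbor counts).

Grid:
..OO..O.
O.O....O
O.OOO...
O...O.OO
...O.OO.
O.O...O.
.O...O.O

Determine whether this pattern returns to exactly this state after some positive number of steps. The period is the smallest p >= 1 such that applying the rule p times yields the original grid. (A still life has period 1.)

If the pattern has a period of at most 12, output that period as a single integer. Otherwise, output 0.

Simulating and comparing each generation to the original:
Gen 0 (original, given above): 23 live cells
Gen 1: 23 live cells, differs from original
Gen 2: 20 live cells, differs from original
Gen 3: 22 live cells, differs from original
Gen 4: 15 live cells, differs from original
Gen 5: 13 live cells, differs from original
Gen 6: 13 live cells, differs from original
Gen 7: 13 live cells, differs from original
Gen 8: 21 live cells, differs from original
Gen 9: 14 live cells, differs from original
Gen 10: 16 live cells, differs from original
Gen 11: 6 live cells, differs from original
Gen 12: 6 live cells, differs from original
No period found within 12 steps.

Answer: 0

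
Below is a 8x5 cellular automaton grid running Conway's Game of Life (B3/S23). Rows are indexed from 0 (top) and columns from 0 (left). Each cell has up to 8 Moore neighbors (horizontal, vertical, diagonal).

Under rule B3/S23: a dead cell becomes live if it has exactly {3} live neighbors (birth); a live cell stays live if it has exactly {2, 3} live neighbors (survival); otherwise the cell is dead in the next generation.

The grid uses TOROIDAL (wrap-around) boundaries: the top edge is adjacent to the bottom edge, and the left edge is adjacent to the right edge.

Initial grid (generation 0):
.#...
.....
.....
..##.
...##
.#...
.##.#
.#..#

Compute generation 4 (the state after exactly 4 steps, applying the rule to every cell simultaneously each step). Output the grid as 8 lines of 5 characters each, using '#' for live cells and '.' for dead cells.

Answer: #...#
....#
.....
..##.
.....
#####
##..#
.##.#

Derivation:
Simulating step by step:
Generation 0 (given above): 11 live cells
Generation 1: 13 live cells
#....
.....
.....
..###
...##
.#..#
.###.
.#.#.
Generation 2: 12 live cells
.....
.....
...#.
..#.#
.....
.#..#
.#.##
##.##
Generation 3: 12 live cells
#...#
.....
...#.
...#.
#..#.
..###
.#...
.#.#.
Generation 4: 16 live cells
(generation 4 grid is the final answer)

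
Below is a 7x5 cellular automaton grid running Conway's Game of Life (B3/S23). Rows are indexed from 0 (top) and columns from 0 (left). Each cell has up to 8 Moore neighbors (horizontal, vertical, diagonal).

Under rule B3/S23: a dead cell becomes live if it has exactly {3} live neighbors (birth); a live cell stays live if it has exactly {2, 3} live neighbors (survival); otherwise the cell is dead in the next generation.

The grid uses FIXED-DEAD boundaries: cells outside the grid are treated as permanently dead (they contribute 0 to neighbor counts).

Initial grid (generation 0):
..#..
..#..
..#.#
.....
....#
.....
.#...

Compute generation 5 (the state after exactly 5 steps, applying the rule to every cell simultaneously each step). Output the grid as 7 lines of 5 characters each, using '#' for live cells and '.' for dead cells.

Simulating step by step:
Generation 0 (given above): 6 live cells
Generation 1: 4 live cells
.....
.##..
...#.
...#.
.....
.....
.....
Generation 2: 2 live cells
.....
..#..
...#.
.....
.....
.....
.....
Generation 3: 0 live cells
.....
.....
.....
.....
.....
.....
.....
Generation 4: 0 live cells
.....
.....
.....
.....
.....
.....
.....
Generation 5: 0 live cells
(generation 5 grid is the final answer)

Answer: .....
.....
.....
.....
.....
.....
.....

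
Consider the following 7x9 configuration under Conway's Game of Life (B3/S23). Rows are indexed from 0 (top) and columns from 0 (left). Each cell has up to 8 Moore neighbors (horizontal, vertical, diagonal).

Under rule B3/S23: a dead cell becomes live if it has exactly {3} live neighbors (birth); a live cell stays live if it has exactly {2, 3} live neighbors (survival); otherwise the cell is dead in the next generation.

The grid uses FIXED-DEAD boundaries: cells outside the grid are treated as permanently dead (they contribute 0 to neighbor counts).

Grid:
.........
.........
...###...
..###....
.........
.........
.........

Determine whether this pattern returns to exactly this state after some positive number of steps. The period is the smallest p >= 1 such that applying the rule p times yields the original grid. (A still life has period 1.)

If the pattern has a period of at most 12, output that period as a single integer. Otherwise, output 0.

Simulating and comparing each generation to the original:
Gen 0 (original, given above): 6 live cells
Gen 1: 6 live cells, differs from original
Gen 2: 6 live cells, MATCHES original -> period = 2

Answer: 2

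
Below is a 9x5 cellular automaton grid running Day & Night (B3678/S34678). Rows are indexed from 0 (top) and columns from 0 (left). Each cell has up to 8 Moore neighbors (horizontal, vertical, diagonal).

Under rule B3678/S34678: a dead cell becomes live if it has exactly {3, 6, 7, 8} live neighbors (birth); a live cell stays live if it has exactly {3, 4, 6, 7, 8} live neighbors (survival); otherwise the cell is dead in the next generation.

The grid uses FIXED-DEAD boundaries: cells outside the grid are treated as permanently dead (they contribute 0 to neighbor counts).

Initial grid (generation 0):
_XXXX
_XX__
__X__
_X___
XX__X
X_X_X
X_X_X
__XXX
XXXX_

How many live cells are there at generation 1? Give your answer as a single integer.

Answer: 25

Derivation:
Simulating step by step:
Generation 0 (given above): 24 live cells
Generation 1: 25 live cells
_XXX_
_X___
__X__
XXX__
XXXX_
XX___
__XXX
XX_XX
_XXXX
Population at generation 1: 25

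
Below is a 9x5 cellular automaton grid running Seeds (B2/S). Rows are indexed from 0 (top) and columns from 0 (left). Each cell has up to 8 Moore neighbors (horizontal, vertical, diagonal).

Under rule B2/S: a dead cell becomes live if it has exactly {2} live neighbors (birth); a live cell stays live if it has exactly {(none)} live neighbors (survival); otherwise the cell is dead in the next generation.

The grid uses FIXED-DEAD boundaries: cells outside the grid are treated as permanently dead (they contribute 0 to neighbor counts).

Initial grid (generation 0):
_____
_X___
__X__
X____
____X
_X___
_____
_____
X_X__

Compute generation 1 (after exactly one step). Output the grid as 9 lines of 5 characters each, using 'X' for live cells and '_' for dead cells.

Answer: _____
__X__
X____
_X_X_
XX___
_____
_____
_X___
_X___

Derivation:
Simulating step by step:
Generation 0 (given above): 7 live cells
Generation 1: 8 live cells
(generation 1 grid is the final answer)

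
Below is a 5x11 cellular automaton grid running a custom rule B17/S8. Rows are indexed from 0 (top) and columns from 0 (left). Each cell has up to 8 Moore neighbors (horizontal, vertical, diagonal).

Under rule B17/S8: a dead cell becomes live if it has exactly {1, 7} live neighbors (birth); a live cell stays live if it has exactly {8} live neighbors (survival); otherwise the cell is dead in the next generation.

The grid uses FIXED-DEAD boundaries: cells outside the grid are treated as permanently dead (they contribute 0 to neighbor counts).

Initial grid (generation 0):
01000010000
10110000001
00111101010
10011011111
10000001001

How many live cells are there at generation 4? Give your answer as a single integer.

Simulating step by step:
Generation 0 (given above): 23 live cells
Generation 1: 6 live cells
00001101011
00000000000
00000000000
00000000000
00100000000
Generation 2: 8 live cells
00010000000
00010001000
00000000000
01110000000
01010000000
Generation 3: 9 live cells
00000011100
00000010100
10000011100
00000000000
00000000000
Generation 4: 7 live cells
00000000000
11000000000
01000000000
11000100010
00000000000
Population at generation 4: 7

Answer: 7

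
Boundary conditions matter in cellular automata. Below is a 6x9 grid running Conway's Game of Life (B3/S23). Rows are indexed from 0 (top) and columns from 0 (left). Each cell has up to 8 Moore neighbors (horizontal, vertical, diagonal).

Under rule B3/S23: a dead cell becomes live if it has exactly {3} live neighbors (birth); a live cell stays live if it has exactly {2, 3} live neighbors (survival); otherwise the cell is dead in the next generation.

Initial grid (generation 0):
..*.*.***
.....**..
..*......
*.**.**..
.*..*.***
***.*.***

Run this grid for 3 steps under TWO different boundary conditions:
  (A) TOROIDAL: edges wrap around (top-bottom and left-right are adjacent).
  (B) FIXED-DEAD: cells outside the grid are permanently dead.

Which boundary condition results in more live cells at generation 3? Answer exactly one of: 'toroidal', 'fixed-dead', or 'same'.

Answer: toroidal

Derivation:
Under TOROIDAL boundary, generation 3:
...**....
***......
**......*
*.*.....*
.*.......
.**.**...
Population = 16

Under FIXED-DEAD boundary, generation 3:
....**.*.
....**.*.
..*...*..
.........
.*.......
..*......
Population = 10

Comparison: toroidal=16, fixed-dead=10 -> toroidal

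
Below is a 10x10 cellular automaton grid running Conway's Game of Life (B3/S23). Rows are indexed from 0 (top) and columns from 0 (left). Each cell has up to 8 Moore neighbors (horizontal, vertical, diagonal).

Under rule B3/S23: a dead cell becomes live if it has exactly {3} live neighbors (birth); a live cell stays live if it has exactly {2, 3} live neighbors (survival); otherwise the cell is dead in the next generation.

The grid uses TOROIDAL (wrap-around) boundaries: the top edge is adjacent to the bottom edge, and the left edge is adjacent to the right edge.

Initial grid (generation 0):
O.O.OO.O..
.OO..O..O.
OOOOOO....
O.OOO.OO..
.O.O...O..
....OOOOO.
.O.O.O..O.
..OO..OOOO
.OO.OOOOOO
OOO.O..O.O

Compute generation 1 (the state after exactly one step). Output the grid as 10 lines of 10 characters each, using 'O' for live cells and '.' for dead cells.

Simulating step by step:
Generation 0 (given above): 53 live cells
Generation 1: 16 live cells
(generation 1 grid is the final answer)

Answer: ....OO.O..
.........O
O......O.O
O.....OO..
.O........
...O.O..O.
...O......
..........
....O.....
..........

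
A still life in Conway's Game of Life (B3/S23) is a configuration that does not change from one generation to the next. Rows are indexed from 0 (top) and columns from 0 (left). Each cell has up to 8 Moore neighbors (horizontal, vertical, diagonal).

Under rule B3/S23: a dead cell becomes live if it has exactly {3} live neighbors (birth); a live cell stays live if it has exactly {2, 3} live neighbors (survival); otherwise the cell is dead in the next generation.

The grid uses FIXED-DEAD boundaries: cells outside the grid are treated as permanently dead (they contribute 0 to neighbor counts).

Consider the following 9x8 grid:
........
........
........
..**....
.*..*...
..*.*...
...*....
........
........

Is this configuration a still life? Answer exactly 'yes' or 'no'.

Compute generation 1 and compare to generation 0 (given above):
Generation 1:
........
........
........
..**....
.*..*...
..*.*...
...*....
........
........
The grids are IDENTICAL -> still life.

Answer: yes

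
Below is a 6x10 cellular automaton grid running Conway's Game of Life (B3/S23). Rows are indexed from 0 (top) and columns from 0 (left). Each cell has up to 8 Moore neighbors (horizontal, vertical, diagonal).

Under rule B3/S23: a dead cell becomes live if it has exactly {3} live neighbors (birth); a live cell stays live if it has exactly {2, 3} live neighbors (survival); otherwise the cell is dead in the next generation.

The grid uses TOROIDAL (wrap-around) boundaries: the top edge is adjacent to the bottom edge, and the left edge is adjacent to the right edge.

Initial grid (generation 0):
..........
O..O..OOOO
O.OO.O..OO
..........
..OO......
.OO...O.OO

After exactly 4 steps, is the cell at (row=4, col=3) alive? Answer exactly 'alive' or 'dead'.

Answer: alive

Derivation:
Simulating step by step:
Generation 0 (given above): 19 live cells
Generation 1: 25 live cells
.OO...O...
OOOOO.OO..
OOOOO.O...
.O..O....O
.OOO......
.OOO......
Generation 2: 14 live cells
....OOOO..
....O.OO..
......OO.O
....OO....
....O.....
O.........
Generation 3: 13 live cells
....O..O..
....O.....
....O..OO.
....OOO...
....OO....
....O.O...
Generation 4: 18 live cells
...OO.....
...OOO.OO.
...OO.OO..
...O..OO..
...O......
...OO.O...

Cell (4,3) at generation 4: 1 -> alive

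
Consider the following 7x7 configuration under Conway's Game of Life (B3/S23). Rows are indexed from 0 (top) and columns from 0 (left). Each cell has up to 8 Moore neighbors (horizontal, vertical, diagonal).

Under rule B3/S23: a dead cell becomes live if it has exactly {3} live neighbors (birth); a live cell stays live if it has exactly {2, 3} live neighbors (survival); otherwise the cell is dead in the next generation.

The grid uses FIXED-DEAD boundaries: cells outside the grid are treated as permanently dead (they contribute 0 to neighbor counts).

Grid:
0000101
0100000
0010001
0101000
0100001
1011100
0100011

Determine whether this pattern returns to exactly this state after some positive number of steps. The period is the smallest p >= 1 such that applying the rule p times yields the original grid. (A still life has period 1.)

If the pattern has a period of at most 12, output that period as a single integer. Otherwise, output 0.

Simulating and comparing each generation to the original:
Gen 0 (original, given above): 16 live cells
Gen 1: 17 live cells, differs from original
Gen 2: 8 live cells, differs from original
Gen 3: 5 live cells, differs from original
Gen 4: 2 live cells, differs from original
Gen 5: 0 live cells, differs from original
Gen 6: 0 live cells, differs from original
Gen 7: 0 live cells, differs from original
Gen 8: 0 live cells, differs from original
Gen 9: 0 live cells, differs from original
Gen 10: 0 live cells, differs from original
Gen 11: 0 live cells, differs from original
Gen 12: 0 live cells, differs from original
No period found within 12 steps.

Answer: 0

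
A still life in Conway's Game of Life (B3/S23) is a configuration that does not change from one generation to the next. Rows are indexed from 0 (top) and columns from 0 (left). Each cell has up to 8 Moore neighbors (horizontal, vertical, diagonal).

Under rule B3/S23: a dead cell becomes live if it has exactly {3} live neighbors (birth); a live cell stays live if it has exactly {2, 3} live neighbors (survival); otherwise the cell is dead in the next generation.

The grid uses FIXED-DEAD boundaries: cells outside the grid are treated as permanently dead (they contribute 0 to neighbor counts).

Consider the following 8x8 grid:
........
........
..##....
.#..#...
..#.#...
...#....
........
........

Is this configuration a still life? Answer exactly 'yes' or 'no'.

Compute generation 1 and compare to generation 0 (given above):
Generation 1:
........
........
..##....
.#..#...
..#.#...
...#....
........
........
The grids are IDENTICAL -> still life.

Answer: yes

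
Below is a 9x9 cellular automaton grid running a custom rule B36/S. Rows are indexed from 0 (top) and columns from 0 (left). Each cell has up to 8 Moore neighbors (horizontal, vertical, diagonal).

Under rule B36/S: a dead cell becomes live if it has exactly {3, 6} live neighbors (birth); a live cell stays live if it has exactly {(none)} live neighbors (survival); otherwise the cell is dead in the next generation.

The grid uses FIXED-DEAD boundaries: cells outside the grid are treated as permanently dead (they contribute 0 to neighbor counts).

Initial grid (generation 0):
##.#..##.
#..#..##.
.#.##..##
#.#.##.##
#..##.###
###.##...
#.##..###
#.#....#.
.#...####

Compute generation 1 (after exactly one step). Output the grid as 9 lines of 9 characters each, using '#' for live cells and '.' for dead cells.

Answer: ..#......
.....#...
#........
...#.....
.#...#...
...#...#.
....##...
...#.##..
.........

Derivation:
Simulating step by step:
Generation 0 (given above): 45 live cells
Generation 1: 13 live cells
(generation 1 grid is the final answer)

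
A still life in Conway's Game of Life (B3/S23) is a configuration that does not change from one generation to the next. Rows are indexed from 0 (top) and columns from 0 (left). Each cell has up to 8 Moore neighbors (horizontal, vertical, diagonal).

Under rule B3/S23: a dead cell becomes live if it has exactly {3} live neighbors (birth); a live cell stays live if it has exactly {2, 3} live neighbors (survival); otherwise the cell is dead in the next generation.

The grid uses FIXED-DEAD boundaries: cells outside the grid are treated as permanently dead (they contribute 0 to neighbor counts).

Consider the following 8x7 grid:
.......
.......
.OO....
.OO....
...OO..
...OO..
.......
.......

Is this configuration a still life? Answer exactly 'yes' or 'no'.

Compute generation 1 and compare to generation 0 (given above):
Generation 1:
.......
.......
.OO....
.O.....
....O..
...OO..
.......
.......
Cell (3,2) differs: gen0=1 vs gen1=0 -> NOT a still life.

Answer: no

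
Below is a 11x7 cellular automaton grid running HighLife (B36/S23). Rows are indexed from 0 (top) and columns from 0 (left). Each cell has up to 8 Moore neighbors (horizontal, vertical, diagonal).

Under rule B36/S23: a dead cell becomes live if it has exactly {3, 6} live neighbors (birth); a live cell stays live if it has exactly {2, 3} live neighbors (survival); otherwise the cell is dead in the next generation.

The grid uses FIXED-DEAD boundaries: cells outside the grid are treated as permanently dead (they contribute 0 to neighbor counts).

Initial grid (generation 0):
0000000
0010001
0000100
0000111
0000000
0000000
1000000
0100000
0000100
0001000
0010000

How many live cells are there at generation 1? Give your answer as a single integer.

Answer: 7

Derivation:
Simulating step by step:
Generation 0 (given above): 11 live cells
Generation 1: 7 live cells
0000000
0000000
0001101
0000110
0000010
0000000
0000000
0000000
0000000
0001000
0000000
Population at generation 1: 7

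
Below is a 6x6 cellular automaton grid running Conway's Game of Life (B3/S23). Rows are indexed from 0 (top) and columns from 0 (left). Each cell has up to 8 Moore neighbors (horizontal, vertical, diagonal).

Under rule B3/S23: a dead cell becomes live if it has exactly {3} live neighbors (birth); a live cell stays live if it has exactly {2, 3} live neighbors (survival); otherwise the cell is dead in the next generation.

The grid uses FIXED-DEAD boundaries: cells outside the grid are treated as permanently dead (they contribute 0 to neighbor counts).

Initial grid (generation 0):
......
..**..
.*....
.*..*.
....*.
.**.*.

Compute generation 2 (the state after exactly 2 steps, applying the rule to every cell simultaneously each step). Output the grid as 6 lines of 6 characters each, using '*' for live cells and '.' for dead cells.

Simulating step by step:
Generation 0 (given above): 9 live cells
Generation 1: 8 live cells
......
..*...
.*.*..
......
.**.**
...*..
Generation 2: 11 live cells
(generation 2 grid is the final answer)

Answer: ......
..*...
..*...
.*.**.
..***.
..***.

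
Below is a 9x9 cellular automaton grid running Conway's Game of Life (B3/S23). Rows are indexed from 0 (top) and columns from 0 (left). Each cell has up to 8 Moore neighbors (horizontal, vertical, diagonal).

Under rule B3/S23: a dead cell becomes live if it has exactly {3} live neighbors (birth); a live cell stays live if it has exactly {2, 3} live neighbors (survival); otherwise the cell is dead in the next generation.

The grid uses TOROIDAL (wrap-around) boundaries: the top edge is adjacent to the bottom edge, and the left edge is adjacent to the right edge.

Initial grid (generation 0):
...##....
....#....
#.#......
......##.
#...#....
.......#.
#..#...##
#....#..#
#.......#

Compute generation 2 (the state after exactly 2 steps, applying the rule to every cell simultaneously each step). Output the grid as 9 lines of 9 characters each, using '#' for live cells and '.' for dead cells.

Answer: ...###...
...##....
.........
#.......#
......#..
#........
##....##.
.#.....#.
#..##....

Derivation:
Simulating step by step:
Generation 0 (given above): 19 live cells
Generation 1: 17 live cells
...##....
....#....
.........
.#......#
......###
#......#.
#.....##.
.#.......
#...#...#
Generation 2: 18 live cells
(generation 2 grid is the final answer)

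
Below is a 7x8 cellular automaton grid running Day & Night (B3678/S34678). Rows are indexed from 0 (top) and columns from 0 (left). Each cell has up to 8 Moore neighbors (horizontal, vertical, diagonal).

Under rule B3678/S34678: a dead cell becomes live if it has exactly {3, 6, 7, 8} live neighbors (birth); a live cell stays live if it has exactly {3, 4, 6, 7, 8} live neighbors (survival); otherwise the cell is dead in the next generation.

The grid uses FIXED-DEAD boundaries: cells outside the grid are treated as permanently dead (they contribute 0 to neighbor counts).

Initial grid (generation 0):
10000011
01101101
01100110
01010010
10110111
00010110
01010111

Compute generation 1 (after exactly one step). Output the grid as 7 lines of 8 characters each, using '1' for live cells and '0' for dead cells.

Answer: 01000110
11110111
11000111
11110000
01110101
01011010
00100110

Derivation:
Simulating step by step:
Generation 0 (given above): 29 live cells
Generation 1: 31 live cells
(generation 1 grid is the final answer)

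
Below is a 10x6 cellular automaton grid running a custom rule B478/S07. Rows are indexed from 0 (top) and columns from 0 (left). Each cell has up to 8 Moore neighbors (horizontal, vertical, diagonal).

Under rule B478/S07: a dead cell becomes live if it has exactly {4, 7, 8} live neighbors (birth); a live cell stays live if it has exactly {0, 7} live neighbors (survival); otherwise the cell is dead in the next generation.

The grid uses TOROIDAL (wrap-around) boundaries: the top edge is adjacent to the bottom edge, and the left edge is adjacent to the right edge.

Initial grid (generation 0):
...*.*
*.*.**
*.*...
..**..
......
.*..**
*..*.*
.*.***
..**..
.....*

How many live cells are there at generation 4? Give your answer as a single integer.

Simulating step by step:
Generation 0 (given above): 23 live cells
Generation 1: 9 live cells
*.....
.*.*..
.....*
......
......
*.....
..*.*.
*.....
......
....*.
Generation 2: 7 live cells
......
...*..
.....*
......
......
*.....
..*.*.
*.....
......
....*.
Generation 3: 7 live cells
......
...*..
.....*
......
......
*.....
..*.*.
*.....
......
....*.
Generation 4: 7 live cells
......
...*..
.....*
......
......
*.....
..*.*.
*.....
......
....*.
Population at generation 4: 7

Answer: 7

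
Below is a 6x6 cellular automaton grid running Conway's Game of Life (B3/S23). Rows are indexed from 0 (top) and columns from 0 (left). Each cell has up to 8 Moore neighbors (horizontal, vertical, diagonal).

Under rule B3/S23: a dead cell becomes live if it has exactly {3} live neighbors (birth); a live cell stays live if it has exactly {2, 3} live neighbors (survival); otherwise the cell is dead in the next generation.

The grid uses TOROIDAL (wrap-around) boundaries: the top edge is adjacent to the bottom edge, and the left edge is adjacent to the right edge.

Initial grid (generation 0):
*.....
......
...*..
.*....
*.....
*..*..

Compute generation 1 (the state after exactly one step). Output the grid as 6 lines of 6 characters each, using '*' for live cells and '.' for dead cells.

Answer: ......
......
......
......
**....
**...*

Derivation:
Simulating step by step:
Generation 0 (given above): 6 live cells
Generation 1: 5 live cells
(generation 1 grid is the final answer)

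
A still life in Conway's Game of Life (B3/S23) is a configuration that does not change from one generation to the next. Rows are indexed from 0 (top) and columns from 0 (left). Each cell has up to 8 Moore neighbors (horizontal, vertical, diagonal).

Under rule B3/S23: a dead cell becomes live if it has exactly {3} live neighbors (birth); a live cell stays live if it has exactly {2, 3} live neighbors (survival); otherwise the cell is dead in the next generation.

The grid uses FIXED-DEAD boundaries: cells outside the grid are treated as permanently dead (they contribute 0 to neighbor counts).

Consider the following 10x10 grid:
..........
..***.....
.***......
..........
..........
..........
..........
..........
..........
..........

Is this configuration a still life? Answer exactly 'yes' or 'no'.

Answer: no

Derivation:
Compute generation 1 and compare to generation 0 (given above):
Generation 1:
...*......
.*..*.....
.*..*.....
..*.......
..........
..........
..........
..........
..........
..........
Cell (0,3) differs: gen0=0 vs gen1=1 -> NOT a still life.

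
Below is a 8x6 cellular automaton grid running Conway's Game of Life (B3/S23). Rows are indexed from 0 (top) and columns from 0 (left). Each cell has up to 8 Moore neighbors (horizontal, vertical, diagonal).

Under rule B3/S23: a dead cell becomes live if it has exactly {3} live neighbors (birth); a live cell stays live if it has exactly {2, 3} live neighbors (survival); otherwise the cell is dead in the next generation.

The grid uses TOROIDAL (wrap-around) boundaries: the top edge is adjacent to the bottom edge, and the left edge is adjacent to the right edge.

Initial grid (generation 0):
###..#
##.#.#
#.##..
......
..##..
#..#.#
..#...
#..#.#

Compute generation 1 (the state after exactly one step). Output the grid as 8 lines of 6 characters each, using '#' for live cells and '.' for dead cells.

Simulating step by step:
Generation 0 (given above): 20 live cells
Generation 1: 20 live cells
(generation 1 grid is the final answer)

Answer: ...#..
...#..
#.####
.#....
..###.
.#.##.
.###..
...###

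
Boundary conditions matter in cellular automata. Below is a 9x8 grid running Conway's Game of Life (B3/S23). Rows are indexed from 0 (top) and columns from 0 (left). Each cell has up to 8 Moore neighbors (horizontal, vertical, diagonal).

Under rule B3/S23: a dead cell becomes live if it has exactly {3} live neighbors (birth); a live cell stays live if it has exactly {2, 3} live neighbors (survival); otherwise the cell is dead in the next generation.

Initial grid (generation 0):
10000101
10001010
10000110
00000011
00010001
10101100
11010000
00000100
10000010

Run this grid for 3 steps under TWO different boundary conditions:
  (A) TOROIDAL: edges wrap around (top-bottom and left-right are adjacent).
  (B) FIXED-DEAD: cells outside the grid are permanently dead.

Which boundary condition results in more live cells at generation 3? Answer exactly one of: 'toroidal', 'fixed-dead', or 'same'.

Under TOROIDAL boundary, generation 3:
00001001
10000101
01000000
11001110
00001110
00010100
00011000
00010000
00000000
Population = 19

Under FIXED-DEAD boundary, generation 3:
00000110
00000001
00000010
00001110
00001110
00010100
00000000
00000000
00000000
Population = 12

Comparison: toroidal=19, fixed-dead=12 -> toroidal

Answer: toroidal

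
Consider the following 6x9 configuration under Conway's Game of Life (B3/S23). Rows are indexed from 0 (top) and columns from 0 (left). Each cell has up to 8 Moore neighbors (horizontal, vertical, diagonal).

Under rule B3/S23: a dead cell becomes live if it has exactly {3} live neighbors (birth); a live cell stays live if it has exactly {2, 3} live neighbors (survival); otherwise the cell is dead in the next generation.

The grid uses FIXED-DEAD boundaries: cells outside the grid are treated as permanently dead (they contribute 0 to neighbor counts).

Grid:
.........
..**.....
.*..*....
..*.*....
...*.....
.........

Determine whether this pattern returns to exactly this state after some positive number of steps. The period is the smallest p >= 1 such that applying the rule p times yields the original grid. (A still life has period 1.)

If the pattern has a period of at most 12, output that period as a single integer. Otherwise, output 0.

Answer: 1

Derivation:
Simulating and comparing each generation to the original:
Gen 0 (original, given above): 7 live cells
Gen 1: 7 live cells, MATCHES original -> period = 1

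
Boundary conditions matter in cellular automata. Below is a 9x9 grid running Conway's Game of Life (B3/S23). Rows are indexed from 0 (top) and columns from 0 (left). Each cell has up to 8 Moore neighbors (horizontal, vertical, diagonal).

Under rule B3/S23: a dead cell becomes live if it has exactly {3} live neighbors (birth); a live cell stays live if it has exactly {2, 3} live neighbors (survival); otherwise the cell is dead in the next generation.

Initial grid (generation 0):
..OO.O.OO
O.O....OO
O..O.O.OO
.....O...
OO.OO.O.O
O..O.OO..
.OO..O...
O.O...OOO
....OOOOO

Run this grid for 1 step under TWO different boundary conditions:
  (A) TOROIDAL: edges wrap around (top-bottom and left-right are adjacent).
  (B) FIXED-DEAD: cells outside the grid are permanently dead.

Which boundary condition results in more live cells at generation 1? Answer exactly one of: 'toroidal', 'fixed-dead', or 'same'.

Answer: fixed-dead

Derivation:
Under TOROIDAL boundary, generation 1:
.OOO.O...
..O......
OO..O..O.
.OOO.O...
OOOO..OOO
...O..OOO
..OOOO...
O.OOO....
.OO.O....
Population = 35

Under FIXED-DEAD boundary, generation 1:
.OOO..OOO
..O......
.O..O..OO
OOOO.O..O
OOOO..OO.
O..O..OO.
O.OOOO...
..OOO...O
.....O..O
Population = 38

Comparison: toroidal=35, fixed-dead=38 -> fixed-dead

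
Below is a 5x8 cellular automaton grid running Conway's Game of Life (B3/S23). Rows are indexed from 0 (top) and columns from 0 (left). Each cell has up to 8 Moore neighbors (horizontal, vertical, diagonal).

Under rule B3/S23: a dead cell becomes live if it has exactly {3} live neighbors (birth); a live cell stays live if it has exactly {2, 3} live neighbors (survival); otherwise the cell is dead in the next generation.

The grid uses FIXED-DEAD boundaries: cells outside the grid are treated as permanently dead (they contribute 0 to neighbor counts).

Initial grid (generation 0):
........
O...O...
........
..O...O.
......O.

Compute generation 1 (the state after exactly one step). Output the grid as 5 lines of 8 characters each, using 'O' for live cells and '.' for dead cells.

Simulating step by step:
Generation 0 (given above): 5 live cells
Generation 1: 0 live cells
(generation 1 grid is the final answer)

Answer: ........
........
........
........
........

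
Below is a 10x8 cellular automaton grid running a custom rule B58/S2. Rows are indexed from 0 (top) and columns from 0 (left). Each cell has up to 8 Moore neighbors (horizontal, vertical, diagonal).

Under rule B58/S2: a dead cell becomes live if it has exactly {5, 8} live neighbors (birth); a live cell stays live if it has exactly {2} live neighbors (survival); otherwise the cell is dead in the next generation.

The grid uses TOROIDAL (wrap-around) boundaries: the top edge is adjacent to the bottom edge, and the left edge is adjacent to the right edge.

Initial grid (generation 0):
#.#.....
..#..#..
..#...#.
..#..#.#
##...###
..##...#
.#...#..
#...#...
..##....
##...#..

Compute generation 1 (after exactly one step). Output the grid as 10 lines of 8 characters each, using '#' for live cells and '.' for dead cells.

Answer: ###.....
..#.....
..#.....
..#.....
.....#..
#.....#.
.#......
....#...
..##....
#.......

Derivation:
Simulating step by step:
Generation 0 (given above): 26 live cells
Generation 1: 14 live cells
(generation 1 grid is the final answer)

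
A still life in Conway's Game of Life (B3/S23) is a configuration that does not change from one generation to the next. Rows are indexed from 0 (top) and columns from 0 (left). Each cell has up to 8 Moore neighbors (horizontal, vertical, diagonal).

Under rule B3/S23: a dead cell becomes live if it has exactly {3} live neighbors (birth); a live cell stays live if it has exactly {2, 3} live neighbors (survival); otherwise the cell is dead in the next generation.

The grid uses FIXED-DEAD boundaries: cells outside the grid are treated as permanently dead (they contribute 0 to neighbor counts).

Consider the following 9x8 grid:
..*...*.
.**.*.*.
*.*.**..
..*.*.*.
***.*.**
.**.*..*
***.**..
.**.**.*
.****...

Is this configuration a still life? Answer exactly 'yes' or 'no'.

Answer: no

Derivation:
Compute generation 1 and compare to generation 0 (given above):
Generation 1:
.***.*..
..*.*.*.
..*.*.*.
*.*.*.**
*...*.**
....*..*
*.......
......*.
.*..**..
Cell (0,1) differs: gen0=0 vs gen1=1 -> NOT a still life.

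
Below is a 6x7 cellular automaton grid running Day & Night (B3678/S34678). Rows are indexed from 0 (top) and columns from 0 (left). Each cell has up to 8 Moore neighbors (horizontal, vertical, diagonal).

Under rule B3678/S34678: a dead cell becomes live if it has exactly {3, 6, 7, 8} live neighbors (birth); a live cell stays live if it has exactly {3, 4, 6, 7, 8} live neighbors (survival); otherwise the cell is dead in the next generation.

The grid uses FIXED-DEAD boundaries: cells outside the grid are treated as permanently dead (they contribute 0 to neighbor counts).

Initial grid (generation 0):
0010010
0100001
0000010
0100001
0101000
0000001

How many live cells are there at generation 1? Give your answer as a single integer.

Simulating step by step:
Generation 0 (given above): 10 live cells
Generation 1: 4 live cells
0000000
0000010
0000001
0010000
0010000
0000000
Population at generation 1: 4

Answer: 4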